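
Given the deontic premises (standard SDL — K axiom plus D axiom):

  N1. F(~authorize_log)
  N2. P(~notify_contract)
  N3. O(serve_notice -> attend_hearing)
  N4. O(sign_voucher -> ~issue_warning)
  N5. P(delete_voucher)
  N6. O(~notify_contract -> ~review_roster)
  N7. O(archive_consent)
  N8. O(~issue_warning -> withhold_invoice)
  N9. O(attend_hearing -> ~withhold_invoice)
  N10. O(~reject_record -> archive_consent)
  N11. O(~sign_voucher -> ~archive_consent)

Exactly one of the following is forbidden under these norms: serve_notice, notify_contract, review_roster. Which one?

Premise 7 gives O(archive_consent).
The contrapositive of premise 11 (O(~sign_voucher -> ~archive_consent)) is O(archive_consent -> sign_voucher), and O(archive_consent) is already established, so O(sign_voucher).
Premise 4 is O(sign_voucher -> ~issue_warning); since O(sign_voucher), deontic closure gives O(~issue_warning).
Applying K to premise 8 (O(~issue_warning -> withhold_invoice)) and O(~issue_warning) yields O(withhold_invoice).
The contrapositive of premise 9 (O(attend_hearing -> ~withhold_invoice)) is O(withhold_invoice -> ~attend_hearing), and O(withhold_invoice) is already established, so O(~attend_hearing).
The contrapositive of premise 3 (O(serve_notice -> attend_hearing)) is O(~attend_hearing -> ~serve_notice), and O(~attend_hearing) is already established, so O(~serve_notice).
So O(~serve_notice) holds, i.e. serve_notice is forbidden. None of the other listed options is forbidden under the premises.

serve_notice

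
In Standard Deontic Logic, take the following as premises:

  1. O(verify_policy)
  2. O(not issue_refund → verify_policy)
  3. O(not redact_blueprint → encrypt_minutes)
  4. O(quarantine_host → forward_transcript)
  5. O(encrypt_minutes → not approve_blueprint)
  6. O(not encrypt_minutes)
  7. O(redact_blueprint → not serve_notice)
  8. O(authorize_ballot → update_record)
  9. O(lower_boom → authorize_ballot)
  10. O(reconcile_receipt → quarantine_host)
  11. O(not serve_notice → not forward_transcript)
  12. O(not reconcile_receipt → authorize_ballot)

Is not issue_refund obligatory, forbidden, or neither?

Neither

Premise 2 is O(not issue_refund → verify_policy); even if O(verify_policy) held, inferring O(not issue_refund) would be affirming the consequent — invalid.
No premise or chain of K-axiom applications forces O(not issue_refund), and none forces O(issue_refund). So not issue_refund is neither obligatory nor forbidden under these norms.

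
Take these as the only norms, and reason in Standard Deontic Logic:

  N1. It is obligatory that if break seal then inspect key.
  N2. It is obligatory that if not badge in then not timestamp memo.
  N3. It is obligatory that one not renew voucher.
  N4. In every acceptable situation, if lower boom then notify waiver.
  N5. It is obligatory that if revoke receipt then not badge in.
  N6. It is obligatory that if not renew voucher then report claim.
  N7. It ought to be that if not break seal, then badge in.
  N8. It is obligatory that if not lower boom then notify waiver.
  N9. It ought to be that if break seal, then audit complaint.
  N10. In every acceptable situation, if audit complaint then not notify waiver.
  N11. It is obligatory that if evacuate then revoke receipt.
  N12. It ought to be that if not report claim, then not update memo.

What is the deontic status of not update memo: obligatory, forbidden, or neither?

Neither

Premise 12 is O(¬report_claim → ¬update_memo), but O(¬report_claim) is not derivable from the premises, so it does not yield O(¬update_memo).
No premise or chain of K-axiom applications forces O(¬update_memo), and none forces O(update_memo). So ¬update_memo is neither obligatory nor forbidden under these norms.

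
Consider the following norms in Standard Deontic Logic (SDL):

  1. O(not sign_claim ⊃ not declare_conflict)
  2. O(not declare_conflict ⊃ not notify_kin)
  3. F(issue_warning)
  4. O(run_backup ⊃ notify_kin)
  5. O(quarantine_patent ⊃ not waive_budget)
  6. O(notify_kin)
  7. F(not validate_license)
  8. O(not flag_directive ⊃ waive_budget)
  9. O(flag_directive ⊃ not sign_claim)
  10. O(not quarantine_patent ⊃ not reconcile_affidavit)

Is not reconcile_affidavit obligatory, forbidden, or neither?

Premise 6 states O(notify_kin) outright.
The contrapositive of premise 2 (O(not declare_conflict ⊃ not notify_kin)) is O(notify_kin ⊃ declare_conflict), and O(notify_kin) is already established, so O(declare_conflict).
Premise 1 is O(not sign_claim ⊃ not declare_conflict); contrapositively O(declare_conflict ⊃ sign_claim). Since O(declare_conflict) holds, K gives O(sign_claim).
Premise 9 is O(flag_directive ⊃ not sign_claim); contrapositively O(sign_claim ⊃ not flag_directive). Since O(sign_claim) holds, K gives O(not flag_directive).
From O(not flag_directive) and premise 8, O(not flag_directive ⊃ waive_budget), we obtain O(waive_budget).
Premise 5 is O(quarantine_patent ⊃ not waive_budget); contrapositively O(waive_budget ⊃ not quarantine_patent). Since O(waive_budget) holds, K gives O(not quarantine_patent).
From O(not quarantine_patent) and premise 10, O(not quarantine_patent ⊃ not reconcile_affidavit), we obtain O(not reconcile_affidavit).
Premises 3, 4, 7 do not contribute to this derivation.
Hence not reconcile_affidavit is obligatory.

Obligatory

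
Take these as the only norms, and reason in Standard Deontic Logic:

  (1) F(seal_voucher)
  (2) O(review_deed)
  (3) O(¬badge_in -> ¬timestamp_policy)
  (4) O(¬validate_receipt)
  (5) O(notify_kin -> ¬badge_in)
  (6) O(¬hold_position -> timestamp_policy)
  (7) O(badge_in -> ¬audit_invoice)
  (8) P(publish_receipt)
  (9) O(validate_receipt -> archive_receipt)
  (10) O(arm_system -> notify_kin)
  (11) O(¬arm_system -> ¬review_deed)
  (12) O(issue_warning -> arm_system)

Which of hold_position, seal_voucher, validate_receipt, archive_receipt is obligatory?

hold_position

Premise 2 gives O(review_deed).
Premise 11, O(¬arm_system -> ¬review_deed), contraposes to O(review_deed -> arm_system); with O(review_deed) we get O(arm_system).
Premise 10 is O(arm_system -> notify_kin); since O(arm_system), deontic closure gives O(notify_kin).
Applying K to premise 5 (O(notify_kin -> ¬badge_in)) and O(notify_kin) yields O(¬badge_in).
Applying K to premise 3 (O(¬badge_in -> ¬timestamp_policy)) and O(¬badge_in) yields O(¬timestamp_policy).
Premise 6 is O(¬hold_position -> timestamp_policy); contrapositively O(¬timestamp_policy -> hold_position). Since O(¬timestamp_policy) holds, K gives O(hold_position).
So O(hold_position) holds — hold_position is obligatory. None of the other listed options is made obligatory by any chain of premises.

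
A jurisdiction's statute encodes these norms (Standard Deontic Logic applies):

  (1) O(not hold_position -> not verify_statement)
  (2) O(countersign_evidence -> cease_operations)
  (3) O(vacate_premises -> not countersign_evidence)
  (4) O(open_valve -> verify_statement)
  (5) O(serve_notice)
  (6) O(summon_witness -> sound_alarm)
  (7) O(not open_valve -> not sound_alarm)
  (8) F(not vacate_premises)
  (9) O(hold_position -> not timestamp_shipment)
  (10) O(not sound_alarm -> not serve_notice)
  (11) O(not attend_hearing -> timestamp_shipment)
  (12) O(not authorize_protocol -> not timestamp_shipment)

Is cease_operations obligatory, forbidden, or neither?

Neither

Premise 2 is O(countersign_evidence -> cease_operations), but O(countersign_evidence) is not derivable from the premises, so it does not yield O(cease_operations).
No premise or chain of K-axiom applications forces O(cease_operations), and none forces O(not cease_operations). So cease_operations is neither obligatory nor forbidden under these norms.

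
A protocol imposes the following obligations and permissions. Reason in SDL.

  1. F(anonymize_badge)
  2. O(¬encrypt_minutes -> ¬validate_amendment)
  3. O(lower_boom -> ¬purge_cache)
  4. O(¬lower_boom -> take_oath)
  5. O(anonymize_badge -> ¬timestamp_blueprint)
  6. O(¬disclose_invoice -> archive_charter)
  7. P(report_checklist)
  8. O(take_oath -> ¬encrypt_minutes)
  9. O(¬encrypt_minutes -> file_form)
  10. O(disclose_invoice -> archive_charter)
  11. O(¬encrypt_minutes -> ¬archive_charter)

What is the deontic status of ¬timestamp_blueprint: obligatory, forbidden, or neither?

Neither

Premise 5 is O(anonymize_badge -> ¬timestamp_blueprint), but O(anonymize_badge) is not derivable from the premises, so it does not yield O(¬timestamp_blueprint).
No premise or chain of K-axiom applications forces O(¬timestamp_blueprint), and none forces O(timestamp_blueprint). So ¬timestamp_blueprint is neither obligatory nor forbidden under these norms.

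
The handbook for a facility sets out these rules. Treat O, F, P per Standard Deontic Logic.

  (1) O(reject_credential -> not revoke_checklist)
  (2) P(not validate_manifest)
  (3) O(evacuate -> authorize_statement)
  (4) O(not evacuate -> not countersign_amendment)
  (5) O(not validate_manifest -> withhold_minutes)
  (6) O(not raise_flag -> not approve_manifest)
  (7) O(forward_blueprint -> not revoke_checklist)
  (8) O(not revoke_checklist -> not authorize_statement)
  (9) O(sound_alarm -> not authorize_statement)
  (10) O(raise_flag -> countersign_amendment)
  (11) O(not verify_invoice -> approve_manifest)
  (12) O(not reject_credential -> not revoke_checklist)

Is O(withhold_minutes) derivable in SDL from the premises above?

No

Premise 5 is O(not validate_manifest -> withhold_minutes), but O(not validate_manifest) is not derivable from the premises (the permission P(not validate_manifest) asserts only not O(validate_manifest), not O(not validate_manifest)), so it does not yield O(withhold_minutes).
No other premise forces O(withhold_minutes). An ideal world satisfying every premise can still have withhold_minutes false, so O(withhold_minutes) is not derivable.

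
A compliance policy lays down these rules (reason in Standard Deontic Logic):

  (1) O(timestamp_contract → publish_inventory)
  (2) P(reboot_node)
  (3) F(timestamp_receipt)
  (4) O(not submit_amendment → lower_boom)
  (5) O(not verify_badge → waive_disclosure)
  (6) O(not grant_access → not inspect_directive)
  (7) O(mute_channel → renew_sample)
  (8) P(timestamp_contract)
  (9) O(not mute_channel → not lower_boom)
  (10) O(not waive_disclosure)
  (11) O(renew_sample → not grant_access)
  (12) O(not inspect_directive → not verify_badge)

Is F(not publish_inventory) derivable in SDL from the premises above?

No

Premise 1 is O(timestamp_contract → publish_inventory), but O(timestamp_contract) is not derivable from the premises (the permission P(timestamp_contract) asserts only not O(not timestamp_contract), not O(timestamp_contract)), so it does not yield O(publish_inventory).
No other premise forces O(publish_inventory). An ideal world satisfying every premise can still have not publish_inventory true, so F(not publish_inventory) is not derivable.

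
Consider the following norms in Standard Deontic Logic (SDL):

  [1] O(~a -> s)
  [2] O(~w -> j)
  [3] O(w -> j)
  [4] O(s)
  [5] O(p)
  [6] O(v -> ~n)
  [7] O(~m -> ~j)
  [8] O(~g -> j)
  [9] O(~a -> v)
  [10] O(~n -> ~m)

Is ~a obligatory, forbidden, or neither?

Forbidden

By case analysis on w: premise 3 gives O(w -> j) and premise 2 gives O(~w -> j), so O(j) either way.
Premise 7, O(~m -> ~j), contraposes to O(j -> m); with O(j) we get O(m).
The contrapositive of premise 10 (O(~n -> ~m)) is O(m -> n), and O(m) is already established, so O(n).
Premise 6, O(v -> ~n), contraposes to O(n -> ~v); with O(n) we get O(~v).
Premise 9 is O(~a -> v); contrapositively O(~v -> a). Since O(~v) holds, K gives O(a).
Premises 1, 4, 5, 8 do not contribute to this derivation.
Thus O(a), which is F(~a): ~a is forbidden.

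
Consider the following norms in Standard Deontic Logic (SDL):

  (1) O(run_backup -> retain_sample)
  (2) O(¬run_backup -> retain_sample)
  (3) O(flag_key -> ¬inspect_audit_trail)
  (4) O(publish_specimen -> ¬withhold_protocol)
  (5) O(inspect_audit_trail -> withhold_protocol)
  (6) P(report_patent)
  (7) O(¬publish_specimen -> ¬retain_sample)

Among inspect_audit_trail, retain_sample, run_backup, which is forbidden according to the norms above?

inspect_audit_trail

By case analysis on ¬run_backup: premise 2 gives O(¬run_backup -> retain_sample) and premise 1 gives O(run_backup -> retain_sample), so O(retain_sample) either way.
The contrapositive of premise 7 (O(¬publish_specimen -> ¬retain_sample)) is O(retain_sample -> publish_specimen), and O(retain_sample) is already established, so O(publish_specimen).
Premise 4 is O(publish_specimen -> ¬withhold_protocol); since O(publish_specimen), deontic closure gives O(¬withhold_protocol).
Premise 5 is O(inspect_audit_trail -> withhold_protocol); contrapositively O(¬withhold_protocol -> ¬inspect_audit_trail). Since O(¬withhold_protocol) holds, K gives O(¬inspect_audit_trail).
So O(¬inspect_audit_trail) holds, i.e. inspect_audit_trail is forbidden. None of the other listed options is forbidden under the premises.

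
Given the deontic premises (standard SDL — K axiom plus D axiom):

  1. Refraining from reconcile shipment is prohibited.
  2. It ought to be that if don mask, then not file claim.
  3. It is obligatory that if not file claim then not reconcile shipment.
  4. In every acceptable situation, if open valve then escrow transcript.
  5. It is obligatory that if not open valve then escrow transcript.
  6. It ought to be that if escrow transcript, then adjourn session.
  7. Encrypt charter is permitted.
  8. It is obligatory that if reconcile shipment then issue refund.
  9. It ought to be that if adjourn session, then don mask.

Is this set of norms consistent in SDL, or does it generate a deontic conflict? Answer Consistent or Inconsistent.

Inconsistent

Premises 4 and 5 cover both cases: O(open_valve → escrow_transcript) and O(¬open_valve → escrow_transcript). Since open_valve ∨ ¬open_valve is a tautology, O(escrow_transcript) follows.
Applying K to premise 6 (O(escrow_transcript → adjourn_session)) and O(escrow_transcript) yields O(adjourn_session).
Applying K to premise 9 (O(adjourn_session → don_mask)) and O(adjourn_session) yields O(don_mask).
Premise 2 is O(don_mask → ¬file_claim); since O(don_mask), deontic closure gives O(¬file_claim).
Applying K to premise 3 (O(¬file_claim → ¬reconcile_shipment)) and O(¬file_claim) yields O(¬reconcile_shipment).
However, F(¬reconcile_shipment) at premise 1 amounts to O(reconcile_shipment).
We now have both O(¬reconcile_shipment) and O(reconcile_shipment) — reconcile_shipment is simultaneously obligatory and forbidden, violating the D-axiom.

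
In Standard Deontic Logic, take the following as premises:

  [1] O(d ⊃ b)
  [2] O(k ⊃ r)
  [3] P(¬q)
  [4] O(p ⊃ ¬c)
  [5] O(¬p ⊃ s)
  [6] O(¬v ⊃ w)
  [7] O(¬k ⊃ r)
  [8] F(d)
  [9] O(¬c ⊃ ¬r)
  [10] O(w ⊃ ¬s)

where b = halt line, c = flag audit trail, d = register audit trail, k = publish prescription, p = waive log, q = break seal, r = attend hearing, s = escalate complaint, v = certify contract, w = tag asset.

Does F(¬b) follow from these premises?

No

Premise 1 is O(d ⊃ b), but O(d) is not derivable from the premises, so it does not yield O(b).
No other premise forces O(b). An ideal world satisfying every premise can still have ¬b true, so F(¬b) is not derivable.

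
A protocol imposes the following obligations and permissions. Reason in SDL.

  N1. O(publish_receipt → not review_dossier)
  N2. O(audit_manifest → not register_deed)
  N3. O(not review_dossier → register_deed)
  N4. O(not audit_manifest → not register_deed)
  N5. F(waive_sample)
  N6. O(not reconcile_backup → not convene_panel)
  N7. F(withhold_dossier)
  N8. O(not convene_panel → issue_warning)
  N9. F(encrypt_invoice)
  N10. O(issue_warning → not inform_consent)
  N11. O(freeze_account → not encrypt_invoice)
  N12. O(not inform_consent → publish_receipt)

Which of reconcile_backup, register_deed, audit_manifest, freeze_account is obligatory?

Premises 4 and 2 are O(not audit_manifest → not register_deed) and O(audit_manifest → not register_deed); every ideal world satisfies not audit_manifest or audit_manifest, so in either case not register_deed holds — hence O(not register_deed).
The contrapositive of premise 3 (O(not review_dossier → register_deed)) is O(not register_deed → review_dossier), and O(not register_deed) is already established, so O(review_dossier).
The contrapositive of premise 1 (O(publish_receipt → not review_dossier)) is O(review_dossier → not publish_receipt), and O(review_dossier) is already established, so O(not publish_receipt).
Premise 12 is O(not inform_consent → publish_receipt); contrapositively O(not publish_receipt → inform_consent). Since O(not publish_receipt) holds, K gives O(inform_consent).
Premise 10 is O(issue_warning → not inform_consent); contrapositively O(inform_consent → not issue_warning). Since O(inform_consent) holds, K gives O(not issue_warning).
The contrapositive of premise 8 (O(not convene_panel → issue_warning)) is O(not issue_warning → convene_panel), and O(not issue_warning) is already established, so O(convene_panel).
Premise 6 is O(not reconcile_backup → not convene_panel); contrapositively O(convene_panel → reconcile_backup). Since O(convene_panel) holds, K gives O(reconcile_backup).
So O(reconcile_backup) holds — reconcile_backup is obligatory. None of the other listed options is made obligatory by any chain of premises.

reconcile_backup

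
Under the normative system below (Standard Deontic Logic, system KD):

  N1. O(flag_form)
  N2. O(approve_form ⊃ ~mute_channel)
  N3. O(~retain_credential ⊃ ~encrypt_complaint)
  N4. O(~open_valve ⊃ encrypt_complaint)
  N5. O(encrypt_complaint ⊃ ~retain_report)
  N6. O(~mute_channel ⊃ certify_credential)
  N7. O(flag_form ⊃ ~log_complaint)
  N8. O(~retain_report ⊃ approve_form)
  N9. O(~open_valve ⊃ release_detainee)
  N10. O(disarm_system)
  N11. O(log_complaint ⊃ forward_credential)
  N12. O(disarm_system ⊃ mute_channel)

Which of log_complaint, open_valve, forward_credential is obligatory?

open_valve

From premise 10 we have O(disarm_system).
Premise 12 is O(disarm_system ⊃ mute_channel); since O(disarm_system), deontic closure gives O(mute_channel).
Premise 2, O(approve_form ⊃ ~mute_channel), contraposes to O(mute_channel ⊃ ~approve_form); with O(mute_channel) we get O(~approve_form).
Premise 8 is O(~retain_report ⊃ approve_form); contrapositively O(~approve_form ⊃ retain_report). Since O(~approve_form) holds, K gives O(retain_report).
Premise 5 is O(encrypt_complaint ⊃ ~retain_report); contrapositively O(retain_report ⊃ ~encrypt_complaint). Since O(retain_report) holds, K gives O(~encrypt_complaint).
The contrapositive of premise 4 (O(~open_valve ⊃ encrypt_complaint)) is O(~encrypt_complaint ⊃ open_valve), and O(~encrypt_complaint) is already established, so O(open_valve).
So O(open_valve) holds — open_valve is obligatory. None of the other listed options is made obligatory by any chain of premises.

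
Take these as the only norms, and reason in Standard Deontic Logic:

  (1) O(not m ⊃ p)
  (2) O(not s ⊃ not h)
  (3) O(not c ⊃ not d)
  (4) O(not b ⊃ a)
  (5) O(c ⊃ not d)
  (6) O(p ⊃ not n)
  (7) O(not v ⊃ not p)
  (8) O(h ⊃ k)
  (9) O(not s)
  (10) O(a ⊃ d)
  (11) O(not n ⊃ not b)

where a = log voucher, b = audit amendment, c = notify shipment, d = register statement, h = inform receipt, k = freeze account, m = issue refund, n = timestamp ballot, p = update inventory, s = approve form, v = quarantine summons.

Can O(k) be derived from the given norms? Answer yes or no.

Premise 8 is O(h ⊃ k), but O(h) is not derivable from the premises, so it does not yield O(k).
No other premise forces O(k). An ideal world satisfying every premise can still have k false, so O(k) is not derivable.

No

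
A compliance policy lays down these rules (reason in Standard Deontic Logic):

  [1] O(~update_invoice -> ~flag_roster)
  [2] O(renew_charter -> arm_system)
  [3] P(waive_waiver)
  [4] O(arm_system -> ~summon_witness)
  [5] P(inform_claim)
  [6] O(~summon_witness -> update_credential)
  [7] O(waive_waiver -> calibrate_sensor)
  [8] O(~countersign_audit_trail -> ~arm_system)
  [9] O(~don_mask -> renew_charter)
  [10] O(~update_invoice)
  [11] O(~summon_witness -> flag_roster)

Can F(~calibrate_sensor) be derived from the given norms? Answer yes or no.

Premise 7 is O(waive_waiver -> calibrate_sensor), but O(waive_waiver) is not derivable from the premises (the permission P(waive_waiver) asserts only ~O(~waive_waiver), not O(waive_waiver)), so it does not yield O(calibrate_sensor).
No other premise forces O(calibrate_sensor). An ideal world satisfying every premise can still have ~calibrate_sensor true, so F(~calibrate_sensor) is not derivable.

No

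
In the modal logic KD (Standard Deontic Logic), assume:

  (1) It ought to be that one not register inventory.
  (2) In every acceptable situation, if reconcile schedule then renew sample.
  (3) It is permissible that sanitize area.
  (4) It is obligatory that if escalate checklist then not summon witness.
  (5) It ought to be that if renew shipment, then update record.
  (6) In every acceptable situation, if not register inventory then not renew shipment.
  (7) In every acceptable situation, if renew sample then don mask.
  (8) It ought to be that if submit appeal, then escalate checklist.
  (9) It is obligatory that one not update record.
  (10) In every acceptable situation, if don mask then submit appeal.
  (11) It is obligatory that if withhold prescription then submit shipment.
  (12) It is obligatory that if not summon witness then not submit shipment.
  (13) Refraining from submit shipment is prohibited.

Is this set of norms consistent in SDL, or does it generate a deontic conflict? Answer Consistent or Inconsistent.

Consistent

Premise 5 is O(renew_shipment → update_record), but O(renew_shipment) is not derivable from the premises, so it does not yield O(update_record).
So O(update_record) is not derivable, and the apparent clash with O(¬update_record) does not arise.
A world satisfying every obligation exists (e.g. don_mask=false, escalate_checklist=false, reconcile_schedule=false, register_inventory=false, renew_sample=false, renew_shipment=false, sanitize_area=false, submit_appeal=false, submit_shipment=true, summon_witness=true, update_record=false, withhold_prescription=false); no atom is both obligatory and forbidden, so the set is consistent.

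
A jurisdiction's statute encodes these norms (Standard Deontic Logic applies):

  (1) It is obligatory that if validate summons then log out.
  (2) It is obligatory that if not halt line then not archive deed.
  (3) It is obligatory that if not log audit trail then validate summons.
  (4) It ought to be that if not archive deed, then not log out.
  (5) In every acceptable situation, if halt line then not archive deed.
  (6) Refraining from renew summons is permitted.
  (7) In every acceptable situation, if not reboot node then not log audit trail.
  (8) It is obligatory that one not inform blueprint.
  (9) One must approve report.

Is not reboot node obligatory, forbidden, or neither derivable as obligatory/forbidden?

Forbidden

Premises 5 and 2 cover both cases: O(halt_line → ¬archive_deed) and O(¬halt_line → ¬archive_deed). Since halt_line ∨ ¬halt_line is a tautology, O(¬archive_deed) follows.
Premise 4 is O(¬archive_deed → ¬log_out); since O(¬archive_deed), deontic closure gives O(¬log_out).
Premise 1, O(validate_summons → log_out), contraposes to O(¬log_out → ¬validate_summons); with O(¬log_out) we get O(¬validate_summons).
The contrapositive of premise 3 (O(¬log_audit_trail → validate_summons)) is O(¬validate_summons → log_audit_trail), and O(¬validate_summons) is already established, so O(log_audit_trail).
Premise 7, O(¬reboot_node → ¬log_audit_trail), contraposes to O(log_audit_trail → reboot_node); with O(log_audit_trail) we get O(reboot_node).
Premises 6, 8, 9 do not contribute to this derivation.
Thus O(reboot_node), which is F(¬reboot_node): ¬reboot_node is forbidden.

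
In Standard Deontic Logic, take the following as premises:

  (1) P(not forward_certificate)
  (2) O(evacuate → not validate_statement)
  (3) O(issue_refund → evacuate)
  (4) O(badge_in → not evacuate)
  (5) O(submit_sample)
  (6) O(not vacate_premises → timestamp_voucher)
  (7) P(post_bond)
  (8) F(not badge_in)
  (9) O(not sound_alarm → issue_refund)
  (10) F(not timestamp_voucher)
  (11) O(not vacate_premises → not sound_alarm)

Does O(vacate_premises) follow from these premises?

Yes

Premise 8 is F(not badge_in), i.e. O(badge_in).
From O(badge_in) and premise 4, O(badge_in → not evacuate), we obtain O(not evacuate).
Premise 3 is O(issue_refund → evacuate); contrapositively O(not evacuate → not issue_refund). Since O(not evacuate) holds, K gives O(not issue_refund).
Premise 9 is O(not sound_alarm → issue_refund); contrapositively O(not issue_refund → sound_alarm). Since O(not issue_refund) holds, K gives O(sound_alarm).
Premise 11, O(not vacate_premises → not sound_alarm), contraposes to O(sound_alarm → vacate_premises); with O(sound_alarm) we get O(vacate_premises).
Premises 1, 2, 5, 6, 7, 10 do not contribute to this derivation.
So O(vacate_premises) follows.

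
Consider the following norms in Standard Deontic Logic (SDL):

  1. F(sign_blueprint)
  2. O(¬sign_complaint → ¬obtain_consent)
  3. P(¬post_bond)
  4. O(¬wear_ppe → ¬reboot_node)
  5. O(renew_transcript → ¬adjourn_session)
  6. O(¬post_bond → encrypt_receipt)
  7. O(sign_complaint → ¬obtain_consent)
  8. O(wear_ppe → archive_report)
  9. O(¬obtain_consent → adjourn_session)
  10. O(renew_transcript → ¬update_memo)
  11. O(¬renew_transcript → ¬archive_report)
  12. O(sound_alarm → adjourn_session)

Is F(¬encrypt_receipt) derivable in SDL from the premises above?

Premise 6 is O(¬post_bond → encrypt_receipt), but O(¬post_bond) is not derivable from the premises (the permission P(¬post_bond) asserts only ¬O(post_bond), not O(¬post_bond)), so it does not yield O(encrypt_receipt).
No other premise forces O(encrypt_receipt). An ideal world satisfying every premise can still have ¬encrypt_receipt true, so F(¬encrypt_receipt) is not derivable.

No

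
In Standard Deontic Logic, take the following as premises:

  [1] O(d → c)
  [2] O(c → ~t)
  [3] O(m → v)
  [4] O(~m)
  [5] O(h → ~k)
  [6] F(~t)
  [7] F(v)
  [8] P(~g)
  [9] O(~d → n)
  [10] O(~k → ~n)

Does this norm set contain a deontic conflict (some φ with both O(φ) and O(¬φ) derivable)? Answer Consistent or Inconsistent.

Consistent

Premise 3 is O(m → v), but O(m) is not derivable from the premises, so it does not yield O(v).
So O(v) is not derivable, and the apparent clash with O(~v) does not arise.
A world satisfying every obligation exists (e.g. c=false, d=false, g=false, h=false, k=true, m=false, n=true, t=true, v=false); no atom is both obligatory and forbidden, so the set is consistent.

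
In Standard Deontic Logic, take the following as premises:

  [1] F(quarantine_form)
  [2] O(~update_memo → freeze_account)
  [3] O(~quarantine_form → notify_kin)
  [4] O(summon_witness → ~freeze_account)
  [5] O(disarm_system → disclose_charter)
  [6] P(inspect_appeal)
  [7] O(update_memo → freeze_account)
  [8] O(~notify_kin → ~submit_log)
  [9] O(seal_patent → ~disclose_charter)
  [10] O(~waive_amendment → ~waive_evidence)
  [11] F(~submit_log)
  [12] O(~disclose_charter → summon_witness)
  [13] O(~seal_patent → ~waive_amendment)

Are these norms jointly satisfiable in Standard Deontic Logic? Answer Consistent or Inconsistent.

Premise 8 is O(~notify_kin → ~submit_log), but O(~notify_kin) is not derivable from the premises, so it does not yield O(~submit_log).
So O(~submit_log) is not derivable, and the apparent clash with O(submit_log) does not arise.
A world satisfying every obligation exists (e.g. disarm_system=false, disclose_charter=true, freeze_account=true, inspect_appeal=false, notify_kin=true, quarantine_form=false, seal_patent=false, submit_log=true, summon_witness=false, update_memo=false, waive_amendment=false, waive_evidence=false); no atom is both obligatory and forbidden, so the set is consistent.

Consistent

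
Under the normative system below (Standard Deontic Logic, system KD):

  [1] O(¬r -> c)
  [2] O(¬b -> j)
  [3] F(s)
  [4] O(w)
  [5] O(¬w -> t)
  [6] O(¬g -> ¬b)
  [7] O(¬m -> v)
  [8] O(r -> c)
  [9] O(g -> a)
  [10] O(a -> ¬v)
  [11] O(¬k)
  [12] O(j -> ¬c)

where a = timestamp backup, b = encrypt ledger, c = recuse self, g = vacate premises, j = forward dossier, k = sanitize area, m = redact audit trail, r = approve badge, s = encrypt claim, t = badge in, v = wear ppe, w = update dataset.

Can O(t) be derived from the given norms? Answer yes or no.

Premise 5 is O(¬w -> t), but O(¬w) is not derivable from the premises, so it does not yield O(t).
No other premise forces O(t). An ideal world satisfying every premise can still have t false, so O(t) is not derivable.

No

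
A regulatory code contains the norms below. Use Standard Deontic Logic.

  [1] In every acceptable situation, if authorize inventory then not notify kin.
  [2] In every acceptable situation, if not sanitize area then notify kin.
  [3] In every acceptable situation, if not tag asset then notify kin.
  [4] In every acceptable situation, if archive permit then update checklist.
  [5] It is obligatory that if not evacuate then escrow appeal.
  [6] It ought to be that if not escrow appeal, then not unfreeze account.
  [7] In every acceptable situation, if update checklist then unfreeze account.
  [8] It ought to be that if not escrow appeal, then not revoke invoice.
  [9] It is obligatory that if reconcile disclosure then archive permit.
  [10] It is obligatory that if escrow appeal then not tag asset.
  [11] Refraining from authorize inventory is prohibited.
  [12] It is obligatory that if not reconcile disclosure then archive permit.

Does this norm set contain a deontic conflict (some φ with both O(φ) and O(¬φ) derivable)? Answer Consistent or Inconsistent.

By case analysis on ¬reconcile_disclosure: premise 12 gives O(¬reconcile_disclosure → archive_permit) and premise 9 gives O(reconcile_disclosure → archive_permit), so O(archive_permit) either way.
With premise 4, O(archive_permit → update_checklist), the K-axiom yields O(update_checklist).
With premise 7, O(update_checklist → unfreeze_account), the K-axiom yields O(unfreeze_account).
Premise 6, O(¬escrow_appeal → ¬unfreeze_account), contraposes to O(unfreeze_account → escrow_appeal); with O(unfreeze_account) we get O(escrow_appeal).
With premise 10, O(escrow_appeal → ¬tag_asset), the K-axiom yields O(¬tag_asset).
From O(¬tag_asset) and premise 3, O(¬tag_asset → notify_kin), we obtain O(notify_kin).
Premise 1, O(authorize_inventory → ¬notify_kin), contraposes to O(notify_kin → ¬authorize_inventory); with O(notify_kin) we get O(¬authorize_inventory).
However, F(¬authorize_inventory) at premise 11 amounts to O(authorize_inventory).
We now have both O(¬authorize_inventory) and O(authorize_inventory) — authorize_inventory is simultaneously obligatory and forbidden, violating the D-axiom.

Inconsistent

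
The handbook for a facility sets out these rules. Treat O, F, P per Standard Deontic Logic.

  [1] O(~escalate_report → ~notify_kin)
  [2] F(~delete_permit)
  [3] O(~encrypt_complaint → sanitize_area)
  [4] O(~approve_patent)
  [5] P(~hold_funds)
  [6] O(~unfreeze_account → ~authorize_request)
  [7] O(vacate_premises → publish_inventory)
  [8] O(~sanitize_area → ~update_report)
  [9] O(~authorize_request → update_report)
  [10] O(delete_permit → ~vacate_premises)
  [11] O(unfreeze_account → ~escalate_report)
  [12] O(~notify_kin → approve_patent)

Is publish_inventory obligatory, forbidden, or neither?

Neither

Premise 7 is O(vacate_premises → publish_inventory), but O(vacate_premises) is not derivable from the premises, so it does not yield O(publish_inventory).
No premise or chain of K-axiom applications forces O(publish_inventory), and none forces O(~publish_inventory). So publish_inventory is neither obligatory nor forbidden under these norms.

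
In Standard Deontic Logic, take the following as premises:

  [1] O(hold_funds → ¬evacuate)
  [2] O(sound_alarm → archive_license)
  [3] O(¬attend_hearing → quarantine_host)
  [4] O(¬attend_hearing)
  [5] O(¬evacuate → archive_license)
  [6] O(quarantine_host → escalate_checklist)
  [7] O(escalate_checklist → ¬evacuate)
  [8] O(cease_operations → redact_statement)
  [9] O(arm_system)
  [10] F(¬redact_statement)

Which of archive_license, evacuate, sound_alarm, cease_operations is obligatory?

archive_license

From premise 4 we have O(¬attend_hearing).
With premise 3, O(¬attend_hearing → quarantine_host), the K-axiom yields O(quarantine_host).
Premise 6 is O(quarantine_host → escalate_checklist); since O(quarantine_host), deontic closure gives O(escalate_checklist).
With premise 7, O(escalate_checklist → ¬evacuate), the K-axiom yields O(¬evacuate).
From O(¬evacuate) and premise 5, O(¬evacuate → archive_license), we obtain O(archive_license).
So O(archive_license) holds — archive_license is obligatory. None of the other listed options is made obligatory by any chain of premises.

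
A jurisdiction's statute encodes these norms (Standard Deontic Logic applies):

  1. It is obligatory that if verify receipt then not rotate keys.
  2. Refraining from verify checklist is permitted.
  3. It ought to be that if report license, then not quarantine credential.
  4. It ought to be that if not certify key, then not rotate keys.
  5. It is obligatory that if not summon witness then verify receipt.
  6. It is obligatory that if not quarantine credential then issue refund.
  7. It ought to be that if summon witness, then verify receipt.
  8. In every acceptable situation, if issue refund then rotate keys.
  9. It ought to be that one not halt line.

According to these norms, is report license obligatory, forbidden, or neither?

Forbidden

Premises 7 and 5 cover both cases: O(summon_witness → verify_receipt) and O(¬summon_witness → verify_receipt). Since summon_witness ∨ ¬summon_witness is a tautology, O(verify_receipt) follows.
Applying K to premise 1 (O(verify_receipt → ¬rotate_keys)) and O(verify_receipt) yields O(¬rotate_keys).
Premise 8 is O(issue_refund → rotate_keys); contrapositively O(¬rotate_keys → ¬issue_refund). Since O(¬rotate_keys) holds, K gives O(¬issue_refund).
Premise 6 is O(¬quarantine_credential → issue_refund); contrapositively O(¬issue_refund → quarantine_credential). Since O(¬issue_refund) holds, K gives O(quarantine_credential).
The contrapositive of premise 3 (O(report_license → ¬quarantine_credential)) is O(quarantine_credential → ¬report_license), and O(quarantine_credential) is already established, so O(¬report_license).
Premises 2, 4, 9 do not contribute to this derivation.
Thus O(¬report_license), which is F(report_license): report_license is forbidden.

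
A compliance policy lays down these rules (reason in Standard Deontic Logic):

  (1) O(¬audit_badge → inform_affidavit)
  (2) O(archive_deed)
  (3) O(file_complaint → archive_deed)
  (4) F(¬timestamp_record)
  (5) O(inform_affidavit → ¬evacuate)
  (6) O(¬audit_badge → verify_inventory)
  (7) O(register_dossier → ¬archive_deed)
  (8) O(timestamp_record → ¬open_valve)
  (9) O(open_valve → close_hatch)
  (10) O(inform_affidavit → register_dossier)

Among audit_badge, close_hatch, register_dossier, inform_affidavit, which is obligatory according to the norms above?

Premise 2 states O(archive_deed) outright.
Premise 7, O(register_dossier → ¬archive_deed), contraposes to O(archive_deed → ¬register_dossier); with O(archive_deed) we get O(¬register_dossier).
Premise 10, O(inform_affidavit → register_dossier), contraposes to O(¬register_dossier → ¬inform_affidavit); with O(¬register_dossier) we get O(¬inform_affidavit).
The contrapositive of premise 1 (O(¬audit_badge → inform_affidavit)) is O(¬inform_affidavit → audit_badge), and O(¬inform_affidavit) is already established, so O(audit_badge).
So O(audit_badge) holds — audit_badge is obligatory. None of the other listed options is made obligatory by any chain of premises.

audit_badge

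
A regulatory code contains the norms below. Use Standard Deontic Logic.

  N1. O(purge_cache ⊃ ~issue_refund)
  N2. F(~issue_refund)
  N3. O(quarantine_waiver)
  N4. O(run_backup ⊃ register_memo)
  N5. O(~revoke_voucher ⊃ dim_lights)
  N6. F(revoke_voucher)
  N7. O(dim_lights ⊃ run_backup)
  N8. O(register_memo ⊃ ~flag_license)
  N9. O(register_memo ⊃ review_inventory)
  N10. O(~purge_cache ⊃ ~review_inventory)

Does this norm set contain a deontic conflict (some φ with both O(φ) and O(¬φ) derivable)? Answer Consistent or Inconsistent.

Inconsistent

Premise 2, F(~issue_refund), is equivalent to O(issue_refund).
Premise 1, O(purge_cache ⊃ ~issue_refund), contraposes to O(issue_refund ⊃ ~purge_cache); with O(issue_refund) we get O(~purge_cache).
Premise 10 is O(~purge_cache ⊃ ~review_inventory); since O(~purge_cache), deontic closure gives O(~review_inventory).
Premise 9 is O(register_memo ⊃ review_inventory); contrapositively O(~review_inventory ⊃ ~register_memo). Since O(~review_inventory) holds, K gives O(~register_memo).
Premise 4, O(run_backup ⊃ register_memo), contraposes to O(~register_memo ⊃ ~run_backup); with O(~register_memo) we get O(~run_backup).
Premise 7 is O(dim_lights ⊃ run_backup); contrapositively O(~run_backup ⊃ ~dim_lights). Since O(~run_backup) holds, K gives O(~dim_lights).
The contrapositive of premise 5 (O(~revoke_voucher ⊃ dim_lights)) is O(~dim_lights ⊃ revoke_voucher), and O(~dim_lights) is already established, so O(revoke_voucher).
However, F(revoke_voucher) at premise 6 amounts to O(~revoke_voucher).
We now have both O(revoke_voucher) and O(~revoke_voucher) — revoke_voucher is simultaneously obligatory and forbidden, violating the D-axiom.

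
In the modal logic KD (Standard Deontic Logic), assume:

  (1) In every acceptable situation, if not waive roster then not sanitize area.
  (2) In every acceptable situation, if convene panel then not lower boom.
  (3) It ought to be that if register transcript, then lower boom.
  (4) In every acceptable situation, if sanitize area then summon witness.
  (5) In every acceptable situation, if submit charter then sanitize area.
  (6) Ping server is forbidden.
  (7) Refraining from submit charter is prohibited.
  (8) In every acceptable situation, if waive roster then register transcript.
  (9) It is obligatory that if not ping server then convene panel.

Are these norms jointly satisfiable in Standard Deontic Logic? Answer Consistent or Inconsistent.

Inconsistent

Premise 6, F(ping_server), is equivalent to O(¬ping_server).
With premise 9, O(¬ping_server → convene_panel), the K-axiom yields O(convene_panel).
Premise 2 is O(convene_panel → ¬lower_boom); since O(convene_panel), deontic closure gives O(¬lower_boom).
The contrapositive of premise 3 (O(register_transcript → lower_boom)) is O(¬lower_boom → ¬register_transcript), and O(¬lower_boom) is already established, so O(¬register_transcript).
Premise 8 is O(waive_roster → register_transcript); contrapositively O(¬register_transcript → ¬waive_roster). Since O(¬register_transcript) holds, K gives O(¬waive_roster).
Applying K to premise 1 (O(¬waive_roster → ¬sanitize_area)) and O(¬waive_roster) yields O(¬sanitize_area).
The contrapositive of premise 5 (O(submit_charter → sanitize_area)) is O(¬sanitize_area → ¬submit_charter), and O(¬sanitize_area) is already established, so O(¬submit_charter).
But premise 7, F(¬submit_charter), means O(submit_charter).
We now have both O(¬submit_charter) and O(submit_charter) — submit_charter is simultaneously obligatory and forbidden, violating the D-axiom.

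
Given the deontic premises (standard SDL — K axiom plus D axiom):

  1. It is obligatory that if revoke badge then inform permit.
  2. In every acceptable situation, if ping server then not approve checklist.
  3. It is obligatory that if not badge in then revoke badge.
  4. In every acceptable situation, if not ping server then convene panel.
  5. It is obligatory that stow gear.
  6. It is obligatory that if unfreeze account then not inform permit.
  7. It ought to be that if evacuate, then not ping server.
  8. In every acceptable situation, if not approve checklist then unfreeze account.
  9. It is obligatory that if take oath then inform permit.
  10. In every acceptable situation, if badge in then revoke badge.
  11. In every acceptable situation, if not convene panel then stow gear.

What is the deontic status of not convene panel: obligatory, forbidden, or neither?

Forbidden

Premises 10 and 3 are O(badge_in → revoke_badge) and O(¬badge_in → revoke_badge); every ideal world satisfies badge_in or ¬badge_in, so in either case revoke_badge holds — hence O(revoke_badge).
With premise 1, O(revoke_badge → inform_permit), the K-axiom yields O(inform_permit).
Premise 6 is O(unfreeze_account → ¬inform_permit); contrapositively O(inform_permit → ¬unfreeze_account). Since O(inform_permit) holds, K gives O(¬unfreeze_account).
The contrapositive of premise 8 (O(¬approve_checklist → unfreeze_account)) is O(¬unfreeze_account → approve_checklist), and O(¬unfreeze_account) is already established, so O(approve_checklist).
The contrapositive of premise 2 (O(ping_server → ¬approve_checklist)) is O(approve_checklist → ¬ping_server), and O(approve_checklist) is already established, so O(¬ping_server).
Premise 4 is O(¬ping_server → convene_panel); since O(¬ping_server), deontic closure gives O(convene_panel).
Premises 5, 7, 9, 11 do not contribute to this derivation.
Thus O(convene_panel), which is F(¬convene_panel): ¬convene_panel is forbidden.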